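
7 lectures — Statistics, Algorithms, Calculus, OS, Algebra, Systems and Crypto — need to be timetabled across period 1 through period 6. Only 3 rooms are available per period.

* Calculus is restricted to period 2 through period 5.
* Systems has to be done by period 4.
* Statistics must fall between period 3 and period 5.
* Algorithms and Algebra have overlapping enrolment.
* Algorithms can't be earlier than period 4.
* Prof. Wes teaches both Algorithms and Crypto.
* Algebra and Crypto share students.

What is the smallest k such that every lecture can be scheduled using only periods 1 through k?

4

With at most 3 per period and 7 lectures, at least 3 periods are needed.
Algorithms can't be placed before period 4, so the schedule must run through at least period 4.
4 works (last occupied period: period 4): for example Algorithms -> period 4, OS -> period 1, Systems -> period 1, Algebra -> period 1, Statistics -> period 3, Crypto -> period 2, Calculus -> period 2.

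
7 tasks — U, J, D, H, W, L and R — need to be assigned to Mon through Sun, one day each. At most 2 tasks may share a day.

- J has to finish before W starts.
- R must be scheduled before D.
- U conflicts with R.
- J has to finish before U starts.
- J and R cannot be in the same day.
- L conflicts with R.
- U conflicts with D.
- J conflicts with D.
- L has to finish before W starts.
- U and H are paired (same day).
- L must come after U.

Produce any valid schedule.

D=Fri; H=Tue; R=Thu; W=Thu; J=Mon; L=Wed; U=Tue

Checking: L(Wed) before W(Thu); R(Thu) before D(Fri); U(Tue) before L(Wed); J(Mon) before U(Tue); J(Mon) before W(Thu); J(Mon) != D(Fri); L(Wed) != R(Thu); U(Tue) != D(Fri); U(Tue) != R(Thu); J(Mon) != R(Thu); U = H = Tue; max 2 per day (cap 2).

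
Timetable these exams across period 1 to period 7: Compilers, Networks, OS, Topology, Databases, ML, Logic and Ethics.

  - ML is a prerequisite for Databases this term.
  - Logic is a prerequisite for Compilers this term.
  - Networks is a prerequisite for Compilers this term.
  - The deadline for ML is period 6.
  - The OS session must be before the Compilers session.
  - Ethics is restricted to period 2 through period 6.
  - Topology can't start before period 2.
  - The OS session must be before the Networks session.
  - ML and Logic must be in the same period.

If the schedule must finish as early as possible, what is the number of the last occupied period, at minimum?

period 3

The precedence chain requires at least 3 distinct periods.
3 works (last occupied period: period 3): for example Logic in period 1, ML in period 1, Networks in period 2, Topology in period 2, Databases in period 2, OS in period 1, Ethics in period 2, Compilers in period 3.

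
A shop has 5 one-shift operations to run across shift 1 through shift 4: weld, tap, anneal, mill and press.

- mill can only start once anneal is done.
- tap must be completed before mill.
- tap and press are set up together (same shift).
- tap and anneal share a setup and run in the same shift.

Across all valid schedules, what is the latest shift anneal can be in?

Downstream work caps anneal at shift 3.
anneal at shift 3 is achievable: anneal=shift 3, tap=shift 3, press=shift 3, weld=shift 1, mill=shift 4.

shift 3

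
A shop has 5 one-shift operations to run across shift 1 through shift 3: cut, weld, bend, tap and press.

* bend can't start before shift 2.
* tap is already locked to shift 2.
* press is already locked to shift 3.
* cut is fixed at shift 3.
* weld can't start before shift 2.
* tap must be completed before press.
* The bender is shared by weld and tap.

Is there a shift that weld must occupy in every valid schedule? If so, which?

shift 3

weld's window is shift 2–shift 3.
tap is fixed at shift 2, and weld can't share a shift with tap.
So weld must be shift 3.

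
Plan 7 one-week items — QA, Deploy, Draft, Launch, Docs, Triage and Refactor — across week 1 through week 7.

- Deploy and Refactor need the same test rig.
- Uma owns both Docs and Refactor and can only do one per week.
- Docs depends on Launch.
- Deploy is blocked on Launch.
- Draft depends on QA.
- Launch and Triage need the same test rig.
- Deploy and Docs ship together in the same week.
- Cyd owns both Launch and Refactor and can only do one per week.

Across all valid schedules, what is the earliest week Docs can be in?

Precedence pushes Docs to at least week 2.
Docs at week 2 is achievable: Triage in week 2; Launch in week 1; QA in week 1; Deploy in week 2; Draft in week 2; Docs in week 2; Refactor in week 3.

week 2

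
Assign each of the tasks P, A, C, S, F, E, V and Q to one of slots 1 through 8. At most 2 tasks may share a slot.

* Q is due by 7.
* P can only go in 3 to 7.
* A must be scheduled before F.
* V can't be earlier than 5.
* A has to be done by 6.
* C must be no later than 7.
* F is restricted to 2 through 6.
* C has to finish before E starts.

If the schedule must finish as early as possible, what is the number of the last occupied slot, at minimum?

slot 5

The precedence chain requires at least 2 distinct slots.
With at most 2 per slot and 8 tasks, at least 4 slots are needed.
V can't be placed before 5, so the schedule must run through at least slot 5.
5 works (last occupied slot: 5): for example C=1; F=2; A=1; P=3; S=3; V=5; Q=4; E=2.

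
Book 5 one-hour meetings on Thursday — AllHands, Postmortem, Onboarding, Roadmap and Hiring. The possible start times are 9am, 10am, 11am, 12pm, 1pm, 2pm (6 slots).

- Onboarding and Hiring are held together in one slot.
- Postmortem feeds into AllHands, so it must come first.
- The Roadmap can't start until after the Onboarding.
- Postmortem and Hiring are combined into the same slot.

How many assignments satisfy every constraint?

Splitting on AllHands: it can be 10am (5), 11am (9), 12pm (12), 1pm (14), 2pm (15). Listing each branch's schedules as (Postmortem, Onboarding, Roadmap, Hiring):
AllHands=10am: (9am,9am,10am,9am) (9am,9am,11am,9am) (9am,9am,12pm,9am) (9am,9am,1pm,9am) (9am,9am,2pm,9am) — 5.
AllHands=11am: (9am,9am,10am,9am) (9am,9am,11am,9am) (9am,9am,12pm,9am) (9am,9am,1pm,9am) (9am,9am,2pm,9am) (10am,10am,11am,10am) (10am,10am,12pm,10am) (10am,10am,1pm,10am) (10am,10am,2pm,10am) — 9.
AllHands=12pm: (9am,9am,10am,9am) (9am,9am,11am,9am) (9am,9am,12pm,9am) (9am,9am,1pm,9am) (9am,9am,2pm,9am) (10am,10am,11am,10am) (10am,10am,12pm,10am) (10am,10am,1pm,10am) (10am,10am,2pm,10am) (11am,11am,12pm,11am) (11am,11am,1pm,11am) (11am,11am,2pm,11am) — 12.
AllHands=1pm: (9am,9am,10am,9am) (9am,9am,11am,9am) (9am,9am,12pm,9am) (9am,9am,1pm,9am) (9am,9am,2pm,9am) (10am,10am,11am,10am) (10am,10am,12pm,10am) (10am,10am,1pm,10am) (10am,10am,2pm,10am) (11am,11am,12pm,11am) (11am,11am,1pm,11am) (11am,11am,2pm,11am) (12pm,12pm,1pm,12pm) (12pm,12pm,2pm,12pm) — 14.
AllHands=2pm: (9am,9am,10am,9am) (9am,9am,11am,9am) (9am,9am,12pm,9am) (9am,9am,1pm,9am) (9am,9am,2pm,9am) (10am,10am,11am,10am) (10am,10am,12pm,10am) (10am,10am,1pm,10am) (10am,10am,2pm,10am) (11am,11am,12pm,11am) (11am,11am,1pm,11am) (11am,11am,2pm,11am) (12pm,12pm,1pm,12pm) (12pm,12pm,2pm,12pm) (1pm,1pm,2pm,1pm) — 15.
Summing: 5 + 9 + 12 + 14 + 15 = 55.

55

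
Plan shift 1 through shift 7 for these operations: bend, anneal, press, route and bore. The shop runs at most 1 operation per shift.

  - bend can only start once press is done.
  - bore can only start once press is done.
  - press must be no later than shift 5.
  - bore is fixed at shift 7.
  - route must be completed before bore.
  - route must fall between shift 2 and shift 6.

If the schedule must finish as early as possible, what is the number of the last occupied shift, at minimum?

The precedence chain requires at least 2 distinct shifts.
With at most 1 per shift and 5 operations, at least 5 shifts are needed.
bore can't be placed before shift 7, so the schedule must run through at least shift 7.
7 works (last occupied shift: shift 7): for example anneal in shift 4, press in shift 1, bore in shift 7, route in shift 2, bend in shift 3.

shift 7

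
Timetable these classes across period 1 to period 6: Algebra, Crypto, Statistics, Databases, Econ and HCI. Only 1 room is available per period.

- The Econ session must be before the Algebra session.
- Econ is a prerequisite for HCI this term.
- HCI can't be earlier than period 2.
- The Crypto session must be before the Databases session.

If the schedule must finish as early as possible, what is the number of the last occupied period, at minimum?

period 6

The precedence chain requires at least 2 distinct periods.
With at most 1 per period and 6 classes, at least 6 periods are needed.
6 works (last occupied period: period 6): for example Algebra in period 3; HCI in period 2; Crypto in period 4; Databases in period 5; Econ in period 1; Statistics in period 6.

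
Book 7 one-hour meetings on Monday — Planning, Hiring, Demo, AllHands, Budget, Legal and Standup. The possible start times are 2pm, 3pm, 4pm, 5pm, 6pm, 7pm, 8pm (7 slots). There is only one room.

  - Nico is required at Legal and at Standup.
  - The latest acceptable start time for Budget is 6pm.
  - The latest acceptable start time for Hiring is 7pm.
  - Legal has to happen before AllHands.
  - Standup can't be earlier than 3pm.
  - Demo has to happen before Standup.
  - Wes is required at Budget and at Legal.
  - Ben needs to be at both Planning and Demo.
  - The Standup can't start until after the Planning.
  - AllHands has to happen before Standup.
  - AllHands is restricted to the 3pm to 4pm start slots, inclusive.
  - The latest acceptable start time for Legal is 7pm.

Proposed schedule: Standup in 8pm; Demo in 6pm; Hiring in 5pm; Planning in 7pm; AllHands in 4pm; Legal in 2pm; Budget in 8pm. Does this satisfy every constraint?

AllHands is restricted to the 3pm to 4pm start slots, inclusive — holds.
Legal has to happen before AllHands — holds.
The latest acceptable start time for Hiring is 7pm — holds.
Wes is required at Budget and at Legal — holds.
Nico is required at Legal and at Standup — holds.
The latest acceptable start time for Budget is 6pm — violated.
The Standup can't start until after the Planning — holds.
The latest acceptable start time for Legal is 7pm — holds.
AllHands has to happen before Standup — holds.
Demo has to happen before Standup — holds.
Ben needs to be at both Planning and Demo — holds.
There is only one room — violated.
Standup can't be earlier than 3pm — holds.

No — it violates: The latest acceptable start time for Budget is 6pm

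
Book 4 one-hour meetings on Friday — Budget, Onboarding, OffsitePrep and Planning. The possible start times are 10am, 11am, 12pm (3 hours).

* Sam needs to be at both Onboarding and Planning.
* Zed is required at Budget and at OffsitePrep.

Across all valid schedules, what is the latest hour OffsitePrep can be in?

12pm

OffsitePrep at 12pm is achievable: Budget=10am, Planning=11am, Onboarding=10am, OffsitePrep=12pm.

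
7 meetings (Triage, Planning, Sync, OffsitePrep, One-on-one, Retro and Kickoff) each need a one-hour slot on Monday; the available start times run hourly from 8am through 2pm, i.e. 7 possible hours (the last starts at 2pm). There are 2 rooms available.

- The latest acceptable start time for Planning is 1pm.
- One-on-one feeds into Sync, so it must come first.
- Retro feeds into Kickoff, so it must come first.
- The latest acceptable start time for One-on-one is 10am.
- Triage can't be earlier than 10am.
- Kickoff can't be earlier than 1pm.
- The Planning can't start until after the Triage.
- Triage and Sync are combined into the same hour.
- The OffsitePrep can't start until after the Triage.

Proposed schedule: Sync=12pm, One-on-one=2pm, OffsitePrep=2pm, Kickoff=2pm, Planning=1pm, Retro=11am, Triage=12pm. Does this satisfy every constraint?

The latest acceptable start time for One-on-one is 10am — violated.
The Planning can't start until after the Triage — holds.
Kickoff can't be earlier than 1pm — holds.
The latest acceptable start time for Planning is 1pm — holds.
There are 2 rooms available — violated.
Triage and Sync are combined into the same hour — holds.
Retro feeds into Kickoff, so it must come first — holds.
Triage can't be earlier than 10am — holds.
One-on-one feeds into Sync, so it must come first — violated.
The OffsitePrep can't start until after the Triage — holds.

Invalid. The latest acceptable start time for One-on-one is 10am.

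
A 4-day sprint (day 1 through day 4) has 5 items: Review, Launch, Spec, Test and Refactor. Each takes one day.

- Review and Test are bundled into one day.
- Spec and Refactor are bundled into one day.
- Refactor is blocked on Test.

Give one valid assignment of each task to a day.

Test in day 1, Refactor in day 2, Spec in day 2, Launch in day 1, Review in day 1

Checking: Test(day 1) before Refactor(day 2); Review = Test = day 1; Spec = Refactor = day 2.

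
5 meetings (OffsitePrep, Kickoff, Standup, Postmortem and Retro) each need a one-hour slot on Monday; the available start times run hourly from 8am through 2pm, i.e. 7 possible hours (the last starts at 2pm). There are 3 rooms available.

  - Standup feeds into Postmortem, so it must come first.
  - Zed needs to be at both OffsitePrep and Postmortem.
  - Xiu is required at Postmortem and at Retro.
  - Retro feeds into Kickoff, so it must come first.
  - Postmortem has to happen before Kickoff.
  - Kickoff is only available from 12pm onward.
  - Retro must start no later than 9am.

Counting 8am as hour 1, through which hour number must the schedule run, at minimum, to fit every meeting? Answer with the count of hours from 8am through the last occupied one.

5

The precedence chain requires at least 3 distinct hours.
With at most 3 per hour and 5 meetings, at least 2 hours are needed.
Kickoff can't be placed before 12pm — that is hour 5 counting from 8am — so the schedule must run through at least 5 hours.
5 works (last occupied hour: 12pm): for example Retro=8am; Standup=8am; Kickoff=12pm; OffsitePrep=8am; Postmortem=9am.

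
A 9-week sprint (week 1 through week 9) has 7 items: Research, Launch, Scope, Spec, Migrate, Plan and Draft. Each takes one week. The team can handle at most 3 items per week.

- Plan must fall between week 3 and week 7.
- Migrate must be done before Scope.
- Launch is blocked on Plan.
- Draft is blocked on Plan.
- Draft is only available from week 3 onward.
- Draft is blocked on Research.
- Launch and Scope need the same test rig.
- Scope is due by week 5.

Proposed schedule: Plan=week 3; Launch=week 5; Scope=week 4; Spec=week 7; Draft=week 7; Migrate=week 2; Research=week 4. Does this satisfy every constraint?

Yes, all constraints hold

Draft is blocked on Plan — holds.
Scope is due by week 5 — holds.
The team can handle at most 3 items per week — holds.
Draft is blocked on Research — holds.
Launch is blocked on Plan — holds.
Draft is only available from week 3 onward — holds.
Plan must fall between week 3 and week 7 — holds.
Launch and Scope need the same test rig — holds.
Migrate must be done before Scope — holds.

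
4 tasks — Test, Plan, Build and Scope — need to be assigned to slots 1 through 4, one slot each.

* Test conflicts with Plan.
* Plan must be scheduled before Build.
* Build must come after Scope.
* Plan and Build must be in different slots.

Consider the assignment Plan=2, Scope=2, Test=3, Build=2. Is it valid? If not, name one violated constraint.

Invalid. Plan and Build must be in different slots.

Test conflicts with Plan — holds.
Plan and Build must be in different slots — violated.
Build must come after Scope — violated.
Plan must be scheduled before Build — violated.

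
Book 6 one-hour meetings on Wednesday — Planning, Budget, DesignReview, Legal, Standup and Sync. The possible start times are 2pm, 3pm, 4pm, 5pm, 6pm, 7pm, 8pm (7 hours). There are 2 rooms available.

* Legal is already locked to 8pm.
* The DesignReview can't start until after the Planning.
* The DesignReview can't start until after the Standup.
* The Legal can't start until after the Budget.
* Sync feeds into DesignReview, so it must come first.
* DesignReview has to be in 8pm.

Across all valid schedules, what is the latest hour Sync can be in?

7pm

Downstream work caps Sync at 7pm.
Sync at 7pm is achievable: DesignReview -> 8pm, Budget -> 2pm, Sync -> 7pm, Standup -> 3pm, Legal -> 8pm, Planning -> 2pm.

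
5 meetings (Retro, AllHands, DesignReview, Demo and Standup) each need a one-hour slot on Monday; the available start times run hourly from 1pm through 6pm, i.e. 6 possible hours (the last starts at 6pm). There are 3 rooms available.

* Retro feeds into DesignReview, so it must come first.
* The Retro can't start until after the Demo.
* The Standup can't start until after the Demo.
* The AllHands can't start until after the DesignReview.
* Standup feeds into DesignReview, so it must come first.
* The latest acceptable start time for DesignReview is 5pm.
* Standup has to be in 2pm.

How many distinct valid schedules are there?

10

Splitting on Retro: it can be 2pm (6), 3pm (3), 4pm (1). Listing each branch's schedules as (AllHands, DesignReview, Demo, Standup):
Retro=2pm: (4pm,3pm,1pm,2pm) (5pm,3pm,1pm,2pm) (5pm,4pm,1pm,2pm) (6pm,3pm,1pm,2pm) (6pm,4pm,1pm,2pm) (6pm,5pm,1pm,2pm) — 6.
Retro=3pm: (5pm,4pm,1pm,2pm) (6pm,4pm,1pm,2pm) (6pm,5pm,1pm,2pm) — 3.
Retro=4pm: (6pm,5pm,1pm,2pm) — 1.
Summing: 6 + 3 + 1 = 10.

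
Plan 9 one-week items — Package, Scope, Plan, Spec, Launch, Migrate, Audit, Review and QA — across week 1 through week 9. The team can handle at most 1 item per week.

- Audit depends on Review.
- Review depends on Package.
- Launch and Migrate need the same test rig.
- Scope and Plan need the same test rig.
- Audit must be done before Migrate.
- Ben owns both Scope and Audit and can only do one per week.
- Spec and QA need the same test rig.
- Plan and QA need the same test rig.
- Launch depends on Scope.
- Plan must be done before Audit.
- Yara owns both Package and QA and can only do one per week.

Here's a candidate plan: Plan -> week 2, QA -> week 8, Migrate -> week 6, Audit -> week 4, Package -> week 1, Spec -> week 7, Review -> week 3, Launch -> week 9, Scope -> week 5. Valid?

Valid

Audit must be done before Migrate — holds.
Scope and Plan need the same test rig — holds.
Launch and Migrate need the same test rig — holds.
Audit depends on Review — holds.
The team can handle at most 1 item per week — holds.
Yara owns both Package and QA and can only do one per week — holds.
Launch depends on Scope — holds.
Plan and QA need the same test rig — holds.
Review depends on Package — holds.
Ben owns both Scope and Audit and can only do one per week — holds.
Plan must be done before Audit — holds.
Spec and QA need the same test rig — holds.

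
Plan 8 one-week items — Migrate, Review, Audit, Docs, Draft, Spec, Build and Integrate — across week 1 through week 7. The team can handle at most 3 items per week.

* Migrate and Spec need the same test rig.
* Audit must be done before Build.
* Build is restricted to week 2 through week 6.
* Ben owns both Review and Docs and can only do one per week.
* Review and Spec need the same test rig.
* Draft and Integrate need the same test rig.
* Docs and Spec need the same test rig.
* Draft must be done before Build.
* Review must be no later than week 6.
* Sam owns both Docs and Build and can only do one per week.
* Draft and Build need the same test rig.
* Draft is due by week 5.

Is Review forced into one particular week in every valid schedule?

No

Review can be week 1 (e.g. Draft in week 1, Integrate in week 2, Spec in week 4, Build in week 2, Migrate in week 2, Review in week 1, Audit in week 1, Docs in week 3) or week 2 (e.g. Build=week 2, Draft=week 1, Audit=week 1, Integrate=week 2, Migrate=week 1, Spec=week 4, Docs=week 3, Review=week 2).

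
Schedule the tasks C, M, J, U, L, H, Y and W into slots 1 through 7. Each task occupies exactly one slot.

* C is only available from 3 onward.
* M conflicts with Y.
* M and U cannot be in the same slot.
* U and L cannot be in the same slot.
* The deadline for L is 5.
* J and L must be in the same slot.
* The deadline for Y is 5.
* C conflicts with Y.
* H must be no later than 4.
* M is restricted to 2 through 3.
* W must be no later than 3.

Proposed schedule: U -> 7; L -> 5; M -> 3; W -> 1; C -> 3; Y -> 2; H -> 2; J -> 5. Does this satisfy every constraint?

C conflicts with Y — holds.
M and U cannot be in the same slot — holds.
U and L cannot be in the same slot — holds.
H must be no later than 4 — holds.
The deadline for L is 5 — holds.
J and L must be in the same slot — holds.
M conflicts with Y — holds.
M is restricted to 2 through 3 — holds.
The deadline for Y is 5 — holds.
C is only available from 3 onward — holds.
W must be no later than 3 — holds.

Yes, all constraints hold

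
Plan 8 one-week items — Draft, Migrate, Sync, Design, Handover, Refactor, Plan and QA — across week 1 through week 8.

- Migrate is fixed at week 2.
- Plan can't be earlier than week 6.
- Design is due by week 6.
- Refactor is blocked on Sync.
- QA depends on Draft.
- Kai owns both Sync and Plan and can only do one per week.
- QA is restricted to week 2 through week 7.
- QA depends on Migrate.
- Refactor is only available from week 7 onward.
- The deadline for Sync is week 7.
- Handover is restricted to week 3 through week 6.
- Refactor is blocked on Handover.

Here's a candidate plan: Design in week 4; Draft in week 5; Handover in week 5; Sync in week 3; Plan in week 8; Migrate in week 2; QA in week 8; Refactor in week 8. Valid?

No — it violates: QA is restricted to week 2 through week 7

Design is due by week 6 — holds.
Kai owns both Sync and Plan and can only do one per week — holds.
Refactor is only available from week 7 onward — holds.
QA is restricted to week 2 through week 7 — violated.
The deadline for Sync is week 7 — holds.
QA depends on Migrate — holds.
Plan can't be earlier than week 6 — holds.
QA depends on Draft — holds.
Refactor is blocked on Sync — holds.
Refactor is blocked on Handover — holds.
Handover is restricted to week 3 through week 6 — holds.
Migrate is fixed at week 2 — holds.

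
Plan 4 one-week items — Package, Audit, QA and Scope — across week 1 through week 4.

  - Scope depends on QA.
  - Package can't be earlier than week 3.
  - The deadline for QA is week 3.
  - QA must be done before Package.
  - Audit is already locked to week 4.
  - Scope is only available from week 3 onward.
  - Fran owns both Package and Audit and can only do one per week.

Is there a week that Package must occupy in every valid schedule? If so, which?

Package's window is week 3–week 4.
Audit is fixed at week 4, and Package can't share a week with Audit.
So Package must be week 3.

week 3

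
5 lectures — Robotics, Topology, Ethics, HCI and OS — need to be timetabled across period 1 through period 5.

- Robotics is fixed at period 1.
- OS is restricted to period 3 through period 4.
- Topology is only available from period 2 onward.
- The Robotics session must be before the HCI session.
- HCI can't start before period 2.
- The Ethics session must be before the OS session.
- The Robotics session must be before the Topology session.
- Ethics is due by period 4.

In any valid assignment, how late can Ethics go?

period 3

Ethics's own window allows nothing later than period 4; downstream work caps Ethics at period 3.
Ethics at period 3 is achievable: HCI -> period 2; OS -> period 4; Ethics -> period 3; Robotics -> period 1; Topology -> period 2.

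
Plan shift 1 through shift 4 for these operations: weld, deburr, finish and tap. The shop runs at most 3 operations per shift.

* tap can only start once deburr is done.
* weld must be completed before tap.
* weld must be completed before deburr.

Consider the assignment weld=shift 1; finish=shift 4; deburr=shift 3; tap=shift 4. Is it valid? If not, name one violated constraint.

weld must be completed before tap — holds.
The shop runs at most 3 operations per shift — holds.
weld must be completed before deburr — holds.
tap can only start once deburr is done — holds.

Yes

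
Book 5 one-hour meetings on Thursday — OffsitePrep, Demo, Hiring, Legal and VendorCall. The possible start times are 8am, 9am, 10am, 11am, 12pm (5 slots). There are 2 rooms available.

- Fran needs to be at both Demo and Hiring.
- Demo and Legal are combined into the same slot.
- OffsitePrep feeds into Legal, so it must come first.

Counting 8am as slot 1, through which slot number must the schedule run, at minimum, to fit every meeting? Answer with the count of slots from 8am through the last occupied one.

3 slots

The precedence chain requires at least 2 distinct slots.
With at most 2 per slot and 5 meetings, at least 3 slots are needed.
3 works (last occupied slot: 10am): for example Legal=9am, Demo=9am, Hiring=8am, OffsitePrep=8am, VendorCall=10am.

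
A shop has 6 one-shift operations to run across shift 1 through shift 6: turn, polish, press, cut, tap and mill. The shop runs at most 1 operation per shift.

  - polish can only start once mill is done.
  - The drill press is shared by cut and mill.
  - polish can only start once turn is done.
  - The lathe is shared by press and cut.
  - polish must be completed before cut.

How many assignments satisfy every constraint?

Splitting on turn: it can be shift 1 (20), shift 2 (20), shift 3 (14), shift 4 (6). Listing each branch's schedules as (polish, press, cut, tap, mill) by shift number:
turn=shift 1: (3,4,5,6,2) (3,4,6,5,2) (3,5,4,6,2) (3,5,6,4,2) (3,6,4,5,2) (3,6,5,4,2) (4,2,5,6,3) (4,2,6,5,3) (4,3,5,6,2) (4,3,6,5,2) (4,5,6,2,3) (4,5,6,3,2) (4,6,5,2,3) (4,6,5,3,2) (5,2,6,3,4) (5,2,6,4,3) (5,3,6,2,4) (5,3,6,4,2) (5,4,6,2,3) (5,4,6,3,2) — 20.
turn=shift 2: (3,4,5,6,1) (3,4,6,5,1) (3,5,4,6,1) (3,5,6,4,1) (3,6,4,5,1) (3,6,5,4,1) (4,1,5,6,3) (4,1,6,5,3) (4,3,5,6,1) (4,3,6,5,1) (4,5,6,1,3) (4,5,6,3,1) (4,6,5,1,3) (4,6,5,3,1) (5,1,6,3,4) (5,1,6,4,3) (5,3,6,1,4) (5,3,6,4,1) (5,4,6,1,3) (5,4,6,3,1) — 20.
turn=shift 3: (4,1,5,6,2) (4,1,6,5,2) (4,2,5,6,1) (4,2,6,5,1) (4,5,6,1,2) (4,5,6,2,1) (4,6,5,1,2) (4,6,5,2,1) (5,1,6,2,4) (5,1,6,4,2) (5,2,6,1,4) (5,2,6,4,1) (5,4,6,1,2) (5,4,6,2,1) — 14.
turn=shift 4: (5,1,6,2,3) (5,1,6,3,2) (5,2,6,1,3) (5,2,6,3,1) (5,3,6,1,2) (5,3,6,2,1) — 6.
Summing: 20 + 20 + 14 + 6 = 60.

60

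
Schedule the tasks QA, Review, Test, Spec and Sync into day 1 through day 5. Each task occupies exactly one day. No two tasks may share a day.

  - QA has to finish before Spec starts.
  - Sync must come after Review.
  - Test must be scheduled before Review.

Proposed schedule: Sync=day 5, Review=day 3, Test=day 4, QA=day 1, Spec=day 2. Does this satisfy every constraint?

QA has to finish before Spec starts — holds.
Sync must come after Review — holds.
Test must be scheduled before Review — violated.
No two tasks may share a day — holds.

Invalid. Test must be scheduled before Review.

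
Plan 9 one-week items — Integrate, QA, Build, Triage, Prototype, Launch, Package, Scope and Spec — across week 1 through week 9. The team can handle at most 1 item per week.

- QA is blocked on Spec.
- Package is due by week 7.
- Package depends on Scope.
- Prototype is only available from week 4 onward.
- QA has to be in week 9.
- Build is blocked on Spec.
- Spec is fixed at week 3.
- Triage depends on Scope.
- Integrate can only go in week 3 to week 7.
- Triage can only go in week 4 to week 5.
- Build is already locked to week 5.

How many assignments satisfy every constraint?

8

Splitting on Integrate: it can be week 6 (4), week 7 (4). Listing each branch's schedules as (QA, Build, Triage, Prototype, Launch, Package, Scope, Spec) by week number:
Integrate=week 6: (9,5,4,7,8,2,1,3) (9,5,4,8,1,7,2,3) (9,5,4,8,2,7,1,3) (9,5,4,8,7,2,1,3) — 4.
Integrate=week 7: (9,5,4,6,8,2,1,3) (9,5,4,8,1,6,2,3) (9,5,4,8,2,6,1,3) (9,5,4,8,6,2,1,3) — 4.
Summing: 4 + 4 = 8.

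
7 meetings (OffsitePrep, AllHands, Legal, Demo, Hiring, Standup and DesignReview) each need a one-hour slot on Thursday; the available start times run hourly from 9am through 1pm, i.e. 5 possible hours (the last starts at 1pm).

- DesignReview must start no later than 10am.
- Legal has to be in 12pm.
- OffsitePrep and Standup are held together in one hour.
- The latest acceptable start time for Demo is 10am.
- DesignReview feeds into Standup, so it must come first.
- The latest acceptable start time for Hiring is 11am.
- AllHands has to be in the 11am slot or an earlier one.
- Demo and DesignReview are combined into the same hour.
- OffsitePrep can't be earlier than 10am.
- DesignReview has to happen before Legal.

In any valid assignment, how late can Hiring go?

Hiring's own window allows nothing later than 11am.
Hiring at 11am is achievable: OffsitePrep -> 10am, AllHands -> 9am, Standup -> 10am, Legal -> 12pm, Demo -> 9am, DesignReview -> 9am, Hiring -> 11am.

11am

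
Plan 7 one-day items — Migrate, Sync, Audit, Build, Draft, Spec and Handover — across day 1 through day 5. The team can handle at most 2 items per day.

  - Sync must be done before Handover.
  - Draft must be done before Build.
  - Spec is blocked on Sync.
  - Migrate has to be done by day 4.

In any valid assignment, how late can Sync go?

day 4

Downstream work caps Sync at day 4.
Sync at day 4 is achievable: Audit in day 2; Spec in day 5; Migrate in day 1; Build in day 2; Sync in day 4; Handover in day 5; Draft in day 1.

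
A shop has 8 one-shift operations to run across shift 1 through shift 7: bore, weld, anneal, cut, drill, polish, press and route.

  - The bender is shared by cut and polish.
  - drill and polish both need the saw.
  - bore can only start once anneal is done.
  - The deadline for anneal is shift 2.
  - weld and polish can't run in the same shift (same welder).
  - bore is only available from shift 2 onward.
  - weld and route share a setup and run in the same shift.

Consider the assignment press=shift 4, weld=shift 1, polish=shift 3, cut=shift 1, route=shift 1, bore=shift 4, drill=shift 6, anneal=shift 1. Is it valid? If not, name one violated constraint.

Yes

drill and polish both need the saw — holds.
bore can only start once anneal is done — holds.
weld and route share a setup and run in the same shift — holds.
bore is only available from shift 2 onward — holds.
The deadline for anneal is shift 2 — holds.
The bender is shared by cut and polish — holds.
weld and polish can't run in the same shift (same welder) — holds.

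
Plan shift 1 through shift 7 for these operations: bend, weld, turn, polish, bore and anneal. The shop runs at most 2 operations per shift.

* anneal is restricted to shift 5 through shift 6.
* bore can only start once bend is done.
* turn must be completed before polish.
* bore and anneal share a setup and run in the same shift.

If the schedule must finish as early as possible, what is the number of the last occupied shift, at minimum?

The precedence chain requires at least 2 distinct shifts.
With at most 2 per shift and 6 operations, at least 3 shifts are needed.
anneal can't be placed before shift 5, so the schedule must run through at least shift 5.
5 works (last occupied shift: shift 5): for example weld=shift 2; anneal=shift 5; polish=shift 2; bend=shift 1; bore=shift 5; turn=shift 1.

shift 5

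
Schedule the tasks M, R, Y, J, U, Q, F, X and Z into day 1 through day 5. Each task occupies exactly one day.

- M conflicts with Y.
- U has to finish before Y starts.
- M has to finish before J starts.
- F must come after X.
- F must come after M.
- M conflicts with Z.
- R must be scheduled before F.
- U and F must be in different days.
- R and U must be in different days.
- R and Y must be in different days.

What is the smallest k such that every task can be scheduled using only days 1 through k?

The precedence chain requires at least 2 distinct days.
Could 2 days be enough, i.e. nothing placed later than day 2? No: F must come after M (at day 1 or later) → {day 2}; R must come before F (at day 2 or earlier) → {day 1}; Y must come after U (at day 1 or later) → {day 2}; U must come before Y (at day 2 or earlier) → {day 1}; U can't share with R (day 1) → nothing is left.
So 2 days is not enough.
3 works (last occupied day: day 3): for example X -> day 1; J -> day 2; M -> day 1; Q -> day 1; R -> day 1; F -> day 3; Z -> day 2; U -> day 2; Y -> day 3.

3 days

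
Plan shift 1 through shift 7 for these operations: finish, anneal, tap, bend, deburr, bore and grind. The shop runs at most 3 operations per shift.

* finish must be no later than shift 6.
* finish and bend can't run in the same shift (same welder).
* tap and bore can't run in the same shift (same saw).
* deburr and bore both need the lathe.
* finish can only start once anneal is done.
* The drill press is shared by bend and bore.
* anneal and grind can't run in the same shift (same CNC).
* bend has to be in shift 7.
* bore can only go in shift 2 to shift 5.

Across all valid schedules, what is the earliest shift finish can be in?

Precedence pushes finish to at least shift 2; finish's own window allows nothing later than shift 6.
finish at shift 2 is achievable: grind -> shift 2, deburr -> shift 1, bend -> shift 7, finish -> shift 2, bore -> shift 2, anneal -> shift 1, tap -> shift 1.

shift 2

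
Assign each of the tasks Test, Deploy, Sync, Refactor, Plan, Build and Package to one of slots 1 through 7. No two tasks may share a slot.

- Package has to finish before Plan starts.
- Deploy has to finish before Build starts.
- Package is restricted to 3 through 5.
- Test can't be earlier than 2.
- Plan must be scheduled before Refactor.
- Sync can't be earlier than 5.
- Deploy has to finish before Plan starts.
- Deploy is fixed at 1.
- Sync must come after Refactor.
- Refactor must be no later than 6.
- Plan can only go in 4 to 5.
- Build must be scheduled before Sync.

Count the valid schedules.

Splitting on Sync: it can be 6 (1), 7 (8). Listing each branch's schedules as (Test, Deploy, Refactor, Plan, Build, Package):
Sync=6: (7,1,5,4,2,3) — 1.
Sync=7: (2,1,5,4,6,3) (2,1,6,4,5,3) (2,1,6,5,3,4) (2,1,6,5,4,3) (3,1,6,5,2,4) (4,1,6,5,2,3) (5,1,6,4,2,3) (6,1,5,4,2,3) — 8.
Summing: 1 + 8 = 9.

9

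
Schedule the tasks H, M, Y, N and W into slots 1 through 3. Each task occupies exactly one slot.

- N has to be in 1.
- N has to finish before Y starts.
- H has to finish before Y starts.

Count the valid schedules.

Splitting on H: it can be 1 (18), 2 (9). Listing each branch's schedules as (M, Y, N, W):
H=1: (1,2,1,1) (1,2,1,2) (1,2,1,3) (1,3,1,1) (1,3,1,2) (1,3,1,3) (2,2,1,1) (2,2,1,2) (2,2,1,3) (2,3,1,1) (2,3,1,2) (2,3,1,3) (3,2,1,1) (3,2,1,2) (3,2,1,3) (3,3,1,1) (3,3,1,2) (3,3,1,3) — 18.
H=2: (1,3,1,1) (1,3,1,2) (1,3,1,3) (2,3,1,1) (2,3,1,2) (2,3,1,3) (3,3,1,1) (3,3,1,2) (3,3,1,3) — 9.
Summing: 18 + 9 = 27.

27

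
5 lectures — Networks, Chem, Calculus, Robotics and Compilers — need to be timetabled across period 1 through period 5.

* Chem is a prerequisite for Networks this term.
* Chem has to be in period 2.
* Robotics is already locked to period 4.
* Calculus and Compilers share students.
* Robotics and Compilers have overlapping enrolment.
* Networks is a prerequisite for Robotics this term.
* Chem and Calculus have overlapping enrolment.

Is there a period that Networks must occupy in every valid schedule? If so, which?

period 3

Chem is fixed at period 2 and must come before Networks, so Networks is at least period 3.
Robotics is fixed at period 4 and must come after Networks, so Networks is at most period 3.
So Networks must be period 3.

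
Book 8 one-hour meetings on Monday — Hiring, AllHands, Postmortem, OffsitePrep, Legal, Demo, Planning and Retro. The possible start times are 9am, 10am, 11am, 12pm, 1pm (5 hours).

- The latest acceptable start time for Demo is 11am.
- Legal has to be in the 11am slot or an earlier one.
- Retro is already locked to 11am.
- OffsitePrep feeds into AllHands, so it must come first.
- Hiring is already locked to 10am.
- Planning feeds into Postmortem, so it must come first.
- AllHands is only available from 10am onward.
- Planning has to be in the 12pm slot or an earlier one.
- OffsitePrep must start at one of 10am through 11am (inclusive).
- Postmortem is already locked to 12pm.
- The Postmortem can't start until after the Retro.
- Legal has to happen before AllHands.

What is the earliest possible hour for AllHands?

AllHands is available from 10am; precedence pushes AllHands to at least 11am.
AllHands at 11am is achievable: Planning in 9am; Retro in 11am; OffsitePrep in 10am; Legal in 9am; Hiring in 10am; AllHands in 11am; Postmortem in 12pm; Demo in 9am.

11am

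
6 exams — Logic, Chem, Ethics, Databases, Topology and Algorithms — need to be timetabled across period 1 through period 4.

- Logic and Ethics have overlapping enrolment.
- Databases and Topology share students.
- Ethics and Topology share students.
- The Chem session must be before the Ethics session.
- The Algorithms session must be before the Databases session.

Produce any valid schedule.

Algorithms -> period 1; Logic -> period 1; Databases -> period 2; Ethics -> period 2; Topology -> period 1; Chem -> period 1

Checking: Algorithms(period 1) before Databases(period 2); Chem(period 1) before Ethics(period 2); Logic(period 1) != Ethics(period 2); Ethics(period 2) != Topology(period 1); Databases(period 2) != Topology(period 1).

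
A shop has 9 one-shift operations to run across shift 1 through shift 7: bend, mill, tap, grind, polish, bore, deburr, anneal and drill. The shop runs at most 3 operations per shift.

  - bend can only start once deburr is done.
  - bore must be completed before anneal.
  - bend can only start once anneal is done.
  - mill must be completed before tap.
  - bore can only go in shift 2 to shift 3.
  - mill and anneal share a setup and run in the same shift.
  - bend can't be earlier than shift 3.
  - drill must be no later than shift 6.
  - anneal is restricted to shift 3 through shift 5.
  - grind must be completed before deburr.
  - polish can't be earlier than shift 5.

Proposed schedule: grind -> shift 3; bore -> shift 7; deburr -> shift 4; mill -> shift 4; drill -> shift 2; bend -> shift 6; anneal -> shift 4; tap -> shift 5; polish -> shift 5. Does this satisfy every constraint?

bore can only go in shift 2 to shift 3 — violated.
bend can only start once anneal is done — holds.
bore must be completed before anneal — violated.
anneal is restricted to shift 3 through shift 5 — holds.
bend can't be earlier than shift 3 — holds.
bend can only start once deburr is done — holds.
The shop runs at most 3 operations per shift — holds.
drill must be no later than shift 6 — holds.
polish can't be earlier than shift 5 — holds.
mill must be completed before tap — holds.
mill and anneal share a setup and run in the same shift — holds.
grind must be completed before deburr — holds.

No — it violates: bore can only go in shift 2 to shift 3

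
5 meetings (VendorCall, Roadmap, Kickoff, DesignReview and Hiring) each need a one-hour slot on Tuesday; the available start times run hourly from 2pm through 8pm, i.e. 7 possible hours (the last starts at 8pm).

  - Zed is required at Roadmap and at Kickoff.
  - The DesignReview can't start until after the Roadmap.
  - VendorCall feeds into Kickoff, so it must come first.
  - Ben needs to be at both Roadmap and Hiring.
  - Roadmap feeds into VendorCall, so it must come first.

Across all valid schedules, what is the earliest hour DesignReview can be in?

3pm

Precedence pushes DesignReview to at least 3pm.
DesignReview at 3pm is achievable: Hiring=3pm, DesignReview=3pm, Roadmap=2pm, VendorCall=3pm, Kickoff=4pm.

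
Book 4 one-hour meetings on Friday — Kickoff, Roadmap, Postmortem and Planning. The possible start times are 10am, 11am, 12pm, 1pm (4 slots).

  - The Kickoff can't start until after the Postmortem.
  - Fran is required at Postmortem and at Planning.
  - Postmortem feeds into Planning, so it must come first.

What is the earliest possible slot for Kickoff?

11am

Precedence pushes Kickoff to at least 11am.
Kickoff at 11am is achievable: Kickoff=11am; Roadmap=10am; Planning=11am; Postmortem=10am.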